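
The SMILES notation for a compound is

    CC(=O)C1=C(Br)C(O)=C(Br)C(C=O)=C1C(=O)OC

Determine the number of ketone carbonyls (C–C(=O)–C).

The ketone motif appears at heavy-atom position 2 in the SMILES.
Other groups present: 1 aldehyde, 1 ester, 1 hydroxyl.
Ketone count: 1.

1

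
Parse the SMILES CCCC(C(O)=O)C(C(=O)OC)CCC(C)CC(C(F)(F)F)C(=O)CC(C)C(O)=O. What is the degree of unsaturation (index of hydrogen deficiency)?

4

Degree of unsaturation = (number of rings) + (number of π bonds).
Ring closures in the SMILES: 0.
π bonds: 4 double bonds (each 1 DoU) → 4 DoU from unsaturation.
Total DoU = 0 + 4 = 4.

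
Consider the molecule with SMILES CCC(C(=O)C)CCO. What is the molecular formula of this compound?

Walk through each heavy atom and fill implicit hydrogens from standard valence (C 4, N 3, O 2, S 2, halogen 1):
  atom 1: C, bond orders sum to 1 (valence 4) → 3 H
  atom 2: C, bond orders sum to 2 (valence 4) → 2 H
  atom 3: C, bond orders sum to 3 (valence 4) → 1 H
  atom 4: C, bond orders sum to 4 (valence 4) → 0 H
  atom 5: O, bond orders sum to 2 (valence 2) → 0 H
  atom 6: C, bond orders sum to 1 (valence 4) → 3 H
  atom 7: C, bond orders sum to 2 (valence 4) → 2 H
  atom 8: C, bond orders sum to 2 (valence 4) → 2 H
  atom 9: O, bond orders sum to 1 (valence 2) → 1 H
Totals → C:7, H:14, O:2.
In Hill order: C7H14O2.

C7H14O2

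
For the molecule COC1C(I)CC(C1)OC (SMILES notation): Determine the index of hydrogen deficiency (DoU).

1

Degree of unsaturation = (number of rings) + (number of π bonds).
Ring closures in the SMILES: 1.
π bonds: none → 0 DoU from unsaturation.
Total DoU = 1 + 0 = 1.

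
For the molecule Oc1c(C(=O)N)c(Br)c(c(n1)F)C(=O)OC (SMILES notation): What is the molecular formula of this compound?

Walk through each heavy atom and fill implicit hydrogens from standard valence (C 4, N 3, O 2, S 2, halogen 1); for lowercase aromatic atoms, an aromatic c carries 1 H when it has two neighbours and 0 H with three, and aromatic n carries 0 H:
  atom 1: O, bond orders sum to 1 (valence 2) → 1 H
  atom 2: aromatic c, 3 neighbours → 0 H
  atom 3: aromatic c, 3 neighbours → 0 H
  atom 4: C, bond orders sum to 4 (valence 4) → 0 H
  atom 5: O, bond orders sum to 2 (valence 2) → 0 H
  atom 6: N, bond orders sum to 1 (valence 3) → 2 H
  atom 7: aromatic c, 3 neighbours → 0 H
  atom 8: Br (halogen, monovalent) → 0 H
  atom 9: aromatic c, 3 neighbours → 0 H
  atom 10: aromatic c, 3 neighbours → 0 H
  atom 11: aromatic n, 2 neighbours → 0 H
  atom 12: F (halogen, monovalent) → 0 H
  atom 13: C, bond orders sum to 4 (valence 4) → 0 H
  atom 14: O, bond orders sum to 2 (valence 2) → 0 H
  atom 15: O, bond orders sum to 2 (valence 2) → 0 H
  atom 16: C, bond orders sum to 1 (valence 4) → 3 H
Totals → C:8, H:6, Br:1, F:1, N:2, O:4.
In Hill order: C8H6BrFN2O4.

C8H6BrFN2O4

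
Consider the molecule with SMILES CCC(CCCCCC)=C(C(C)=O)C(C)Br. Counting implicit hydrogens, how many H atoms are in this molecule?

Walk through each heavy atom and fill implicit hydrogens from standard valence (C 4, N 3, O 2, S 2, halogen 1):
  atom 1: C, bond orders sum to 1 (valence 4) → 3 H
  atom 2: C, bond orders sum to 2 (valence 4) → 2 H
  atom 3: C, bond orders sum to 4 (valence 4) → 0 H
  atom 4: C, bond orders sum to 2 (valence 4) → 2 H
  atom 5: C, bond orders sum to 2 (valence 4) → 2 H
  atom 6: C, bond orders sum to 2 (valence 4) → 2 H
  atom 7: C, bond orders sum to 2 (valence 4) → 2 H
  atom 8: C, bond orders sum to 2 (valence 4) → 2 H
  atom 9: C, bond orders sum to 1 (valence 4) → 3 H
  atom 10: C, bond orders sum to 4 (valence 4) → 0 H
  atom 11: C, bond orders sum to 4 (valence 4) → 0 H
  atom 12: C, bond orders sum to 1 (valence 4) → 3 H
  atom 13: O, bond orders sum to 2 (valence 2) → 0 H
  atom 14: C, bond orders sum to 3 (valence 4) → 1 H
  atom 15: C, bond orders sum to 1 (valence 4) → 3 H
  atom 16: Br (halogen, monovalent) → 0 H
Total hydrogens: 25.

25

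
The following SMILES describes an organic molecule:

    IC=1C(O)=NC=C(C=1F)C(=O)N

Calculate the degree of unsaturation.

Molecular formula: C6H4FIN2O2.
DoU = (2C + 2 + N − H − X) / 2, where X is the halogen count and O/S are ignored.
    = (2·6 + 2 + 2 − 4 − 2) / 2 = 10 / 2 = 5.

5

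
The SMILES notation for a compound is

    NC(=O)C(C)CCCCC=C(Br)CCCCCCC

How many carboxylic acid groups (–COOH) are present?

0

Scan the SMILES for the carboxylic acid motif — none present.
Groups that are present: 1 alkene, 1 amide.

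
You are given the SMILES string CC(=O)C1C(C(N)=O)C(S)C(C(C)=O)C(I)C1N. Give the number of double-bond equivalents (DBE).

Degree of unsaturation = (number of rings) + (number of π bonds).
Ring closures in the SMILES: 1.
π bonds: 3 double bonds (each 1 DoU) → 3 DoU from unsaturation.
Total DoU = 1 + 3 = 4.

4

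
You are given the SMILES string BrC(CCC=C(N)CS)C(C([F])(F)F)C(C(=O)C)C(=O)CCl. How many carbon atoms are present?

13

Count every carbon token in the SMILES (each C, including those in ring-closure positions and inside branches).
Carbon count: 13.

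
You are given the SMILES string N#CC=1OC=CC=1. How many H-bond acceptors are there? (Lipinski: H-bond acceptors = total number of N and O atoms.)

2

N atoms: 1; O atoms: 1.
Lipinski HBA = 1 + 1 = 2.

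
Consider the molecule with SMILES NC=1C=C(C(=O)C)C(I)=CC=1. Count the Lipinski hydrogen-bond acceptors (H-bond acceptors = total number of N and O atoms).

N atoms: 1; O atoms: 1.
Lipinski HBA = 1 + 1 = 2.

2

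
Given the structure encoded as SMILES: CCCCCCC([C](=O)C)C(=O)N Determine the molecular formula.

Walk through each heavy atom and fill implicit hydrogens from standard valence (C 4, N 3, O 2, S 2, halogen 1):
  atom 1: C, bond orders sum to 1 (valence 4) → 3 H
  atom 2: C, bond orders sum to 2 (valence 4) → 2 H
  atom 3: C, bond orders sum to 2 (valence 4) → 2 H
  atom 4: C, bond orders sum to 2 (valence 4) → 2 H
  atom 5: C, bond orders sum to 2 (valence 4) → 2 H
  atom 6: C, bond orders sum to 2 (valence 4) → 2 H
  atom 7: C, bond orders sum to 3 (valence 4) → 1 H
  atom 8: C with explicit H count 0
  atom 9: O, bond orders sum to 2 (valence 2) → 0 H
  atom 10: C, bond orders sum to 1 (valence 4) → 3 H
  atom 11: C, bond orders sum to 4 (valence 4) → 0 H
  atom 12: O, bond orders sum to 2 (valence 2) → 0 H
  atom 13: N, bond orders sum to 1 (valence 3) → 2 H
Totals → C:10, H:19, N:1, O:2.
In Hill order: C10H19NO2.

C10H19NO2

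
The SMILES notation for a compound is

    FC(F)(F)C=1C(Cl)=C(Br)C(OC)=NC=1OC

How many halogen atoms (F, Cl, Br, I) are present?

5

Halogen atoms appear at heavy-atom positions 1, 3, 4, 7, 9 (1×Br, 1×Cl, 3×F).
Other groups present: 2 ether.
Halogen count: 5.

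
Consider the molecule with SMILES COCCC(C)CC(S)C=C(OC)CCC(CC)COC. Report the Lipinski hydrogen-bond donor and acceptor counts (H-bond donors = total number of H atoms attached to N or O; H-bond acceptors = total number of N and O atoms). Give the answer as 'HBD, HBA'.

0, 3

Donors: find every N or O and count the H atoms it carries.
  atom 2 (O): bond orders sum to 2 → 0 H
  atom 12 (O): bond orders sum to 2 → 0 H
  atom 20 (O): bond orders sum to 2 → 0 H
Lipinski HBD = 0.
Acceptors: N atoms = 0, O atoms = 3 → HBA = 3.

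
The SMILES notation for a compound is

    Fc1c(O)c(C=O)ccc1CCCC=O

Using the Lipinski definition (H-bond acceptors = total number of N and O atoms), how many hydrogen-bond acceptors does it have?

N atoms: 0; O atoms: 3.
Lipinski HBA = 0 + 3 = 3.

3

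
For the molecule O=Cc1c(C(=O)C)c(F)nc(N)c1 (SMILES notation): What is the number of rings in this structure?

In SMILES, each pair of matching ring-closure digits denotes one ring-closing bond; the number of such bonds equals the number of independent rings.
Ring-closure bonds here: 1.

1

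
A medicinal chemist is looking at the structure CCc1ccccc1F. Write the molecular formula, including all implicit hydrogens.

Walk through each heavy atom and fill implicit hydrogens from standard valence (C 4, N 3, O 2, S 2, halogen 1); for lowercase aromatic atoms, an aromatic c carries 1 H when it has two neighbours and 0 H with three, and aromatic n carries 0 H:
  atom 1: C, bond orders sum to 1 (valence 4) → 3 H
  atom 2: C, bond orders sum to 2 (valence 4) → 2 H
  atom 3: aromatic c, 3 neighbours → 0 H
  atom 4: aromatic c, 2 neighbours → 1 H
  atom 5: aromatic c, 2 neighbours → 1 H
  atom 6: aromatic c, 2 neighbours → 1 H
  atom 7: aromatic c, 2 neighbours → 1 H
  atom 8: aromatic c, 3 neighbours → 0 H
  atom 9: F (halogen, monovalent) → 0 H
Totals → C:8, H:9, F:1.

C8H9F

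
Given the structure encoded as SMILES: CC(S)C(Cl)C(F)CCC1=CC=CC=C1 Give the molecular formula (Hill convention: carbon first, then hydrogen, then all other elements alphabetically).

Walk through each heavy atom and fill implicit hydrogens from standard valence (C 4, N 3, O 2, S 2, halogen 1):
  atom 1: C, bond orders sum to 1 (valence 4) → 3 H
  atom 2: C, bond orders sum to 3 (valence 4) → 1 H
  atom 3: S, bond orders sum to 1 (valence 2) → 1 H
  atom 4: C, bond orders sum to 3 (valence 4) → 1 H
  atom 5: Cl (halogen, monovalent) → 0 H
  atom 6: C, bond orders sum to 3 (valence 4) → 1 H
  atom 7: F (halogen, monovalent) → 0 H
  atom 8: C, bond orders sum to 2 (valence 4) → 2 H
  atom 9: C, bond orders sum to 2 (valence 4) → 2 H
  atom 10: C, bond orders sum to 4 (valence 4) → 0 H
  atom 11: C, bond orders sum to 3 (valence 4) → 1 H
  atom 12: C, bond orders sum to 3 (valence 4) → 1 H
  atom 13: C, bond orders sum to 3 (valence 4) → 1 H
  atom 14: C, bond orders sum to 3 (valence 4) → 1 H
  atom 15: C, bond orders sum to 3 (valence 4) → 1 H
Totals → C:12, H:16, Cl:1, F:1, S:1.
In Hill order: C12H16ClFS.

C12H16ClFS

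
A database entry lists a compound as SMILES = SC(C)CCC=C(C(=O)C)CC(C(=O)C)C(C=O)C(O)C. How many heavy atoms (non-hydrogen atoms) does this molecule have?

Every atom symbol written in the SMILES (organic subset) is one heavy atom; implicit H are not written.
Heavy atoms by element → C:16, O:4, S:1.
Total: 21.

21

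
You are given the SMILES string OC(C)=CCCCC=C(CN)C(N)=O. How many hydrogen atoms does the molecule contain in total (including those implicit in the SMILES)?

18

Walk through each heavy atom and fill implicit hydrogens from standard valence (C 4, N 3, O 2, S 2, halogen 1):
  atom 1: O, bond orders sum to 1 (valence 2) → 1 H
  atom 2: C, bond orders sum to 4 (valence 4) → 0 H
  atom 3: C, bond orders sum to 1 (valence 4) → 3 H
  atom 4: C, bond orders sum to 3 (valence 4) → 1 H
  atom 5: C, bond orders sum to 2 (valence 4) → 2 H
  atom 6: C, bond orders sum to 2 (valence 4) → 2 H
  atom 7: C, bond orders sum to 2 (valence 4) → 2 H
  atom 8: C, bond orders sum to 3 (valence 4) → 1 H
  atom 9: C, bond orders sum to 4 (valence 4) → 0 H
  atom 10: C, bond orders sum to 2 (valence 4) → 2 H
  atom 11: N, bond orders sum to 1 (valence 3) → 2 H
  atom 12: C, bond orders sum to 4 (valence 4) → 0 H
  atom 13: N, bond orders sum to 1 (valence 3) → 2 H
  atom 14: O, bond orders sum to 2 (valence 2) → 0 H
Total hydrogens: 18.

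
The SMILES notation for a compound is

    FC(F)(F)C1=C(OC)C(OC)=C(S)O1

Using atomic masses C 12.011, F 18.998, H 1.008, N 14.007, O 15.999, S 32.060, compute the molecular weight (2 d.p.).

228.18 g/mol

First, the molecular formula is C7H7F3O3S (counting implicit H from valence).
  C: 7 × 12.011 = 84.077
  F: 3 × 18.998 = 56.994
  H: 7 × 1.008 = 7.056
  O: 3 × 15.999 = 47.997
  S: 1 × 32.060 = 32.060
Sum: 7×12.011 + 3×18.998 + 7×1.008 + 3×15.999 + 1×32.060 = 228.184 → 228.18 g/mol.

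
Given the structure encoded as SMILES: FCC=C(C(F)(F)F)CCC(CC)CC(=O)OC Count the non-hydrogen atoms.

Every atom symbol written in the SMILES (organic subset) is one heavy atom; implicit H are not written.
Heavy atoms by element → C:12, F:4, O:2.
Total: 18.

18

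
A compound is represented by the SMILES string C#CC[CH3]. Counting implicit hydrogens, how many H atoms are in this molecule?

6

Walk through each heavy atom and fill implicit hydrogens from standard valence (C 4, N 3, O 2, S 2, halogen 1):
  atom 1: C, bond orders sum to 3 (valence 4) → 1 H
  atom 2: C, bond orders sum to 4 (valence 4) → 0 H
  atom 3: C, bond orders sum to 2 (valence 4) → 2 H
  atom 4: C with explicit H count 3
Total hydrogens: 6.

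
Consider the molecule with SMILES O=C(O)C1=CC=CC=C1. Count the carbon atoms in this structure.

Count every carbon token in the SMILES (each C, including those in ring-closure positions and inside branches).
Carbon count: 7.

7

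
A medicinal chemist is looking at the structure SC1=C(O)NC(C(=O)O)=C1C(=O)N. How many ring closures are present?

In SMILES, each pair of matching ring-closure digits denotes one ring-closing bond; the number of such bonds equals the number of independent rings.
Ring-closure bonds here: 1.

1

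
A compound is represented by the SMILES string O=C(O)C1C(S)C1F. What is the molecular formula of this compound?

Walk through each heavy atom and fill implicit hydrogens from standard valence (C 4, N 3, O 2, S 2, halogen 1):
  atom 1: O, bond orders sum to 2 (valence 2) → 0 H
  atom 2: C, bond orders sum to 4 (valence 4) → 0 H
  atom 3: O, bond orders sum to 1 (valence 2) → 1 H
  atom 4: C, bond orders sum to 3 (valence 4) → 1 H
  atom 5: C, bond orders sum to 3 (valence 4) → 1 H
  atom 6: S, bond orders sum to 1 (valence 2) → 1 H
  atom 7: C, bond orders sum to 3 (valence 4) → 1 H
  atom 8: F (halogen, monovalent) → 0 H
Totals → C:4, H:5, F:1, O:2, S:1.
In Hill order: C4H5FO2S.

C4H5FO2S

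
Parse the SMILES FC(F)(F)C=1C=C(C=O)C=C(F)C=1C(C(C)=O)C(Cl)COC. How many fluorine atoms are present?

Scan the SMILES for F atoms (remember two-letter symbols like Cl and Br are single atoms).
Fluorine count: 4.

4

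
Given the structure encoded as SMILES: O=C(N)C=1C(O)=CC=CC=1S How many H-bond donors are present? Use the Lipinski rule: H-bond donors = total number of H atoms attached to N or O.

3

Donors: find every N or O and count the H atoms it carries.
  atom 1 (O): bond orders sum to 2 → 0 H
  atom 3 (N): bond orders sum to 1 → 2 H
  atom 6 (O): bond orders sum to 1 → 1 H
Lipinski HBD = 3.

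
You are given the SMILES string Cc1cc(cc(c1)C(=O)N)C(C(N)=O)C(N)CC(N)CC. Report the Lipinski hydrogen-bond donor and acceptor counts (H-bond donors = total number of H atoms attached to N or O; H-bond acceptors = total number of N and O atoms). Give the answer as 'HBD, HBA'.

8, 6

Donors: find every N or O and count the H atoms it carries.
  atom 9 (O): bond orders sum to 2 → 0 H
  atom 10 (N): bond orders sum to 1 → 2 H
  atom 13 (N): bond orders sum to 1 → 2 H
  atom 14 (O): bond orders sum to 2 → 0 H
  atom 16 (N): bond orders sum to 1 → 2 H
  atom 19 (N): bond orders sum to 1 → 2 H
Lipinski HBD = 8.
Acceptors: N atoms = 4, O atoms = 2 → HBA = 6.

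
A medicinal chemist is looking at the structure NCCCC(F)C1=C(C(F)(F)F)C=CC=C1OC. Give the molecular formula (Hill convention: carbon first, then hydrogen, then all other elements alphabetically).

C12H15F4NO

Walk through each heavy atom and fill implicit hydrogens from standard valence (C 4, N 3, O 2, S 2, halogen 1):
  atom 1: N, bond orders sum to 1 (valence 3) → 2 H
  atom 2: C, bond orders sum to 2 (valence 4) → 2 H
  atom 3: C, bond orders sum to 2 (valence 4) → 2 H
  atom 4: C, bond orders sum to 2 (valence 4) → 2 H
  atom 5: C, bond orders sum to 3 (valence 4) → 1 H
  atom 6: F (halogen, monovalent) → 0 H
  atom 7: C, bond orders sum to 4 (valence 4) → 0 H
  atom 8: C, bond orders sum to 4 (valence 4) → 0 H
  atom 9: C, bond orders sum to 4 (valence 4) → 0 H
  atom 10: F (halogen, monovalent) → 0 H
  atom 11: F (halogen, monovalent) → 0 H
  atom 12: F (halogen, monovalent) → 0 H
  atom 13: C, bond orders sum to 3 (valence 4) → 1 H
  atom 14: C, bond orders sum to 3 (valence 4) → 1 H
  atom 15: C, bond orders sum to 3 (valence 4) → 1 H
  atom 16: C, bond orders sum to 4 (valence 4) → 0 H
  atom 17: O, bond orders sum to 2 (valence 2) → 0 H
  atom 18: C, bond orders sum to 1 (valence 4) → 3 H
Totals → C:12, H:15, F:4, N:1, O:1.
In Hill order: C12H15F4NO.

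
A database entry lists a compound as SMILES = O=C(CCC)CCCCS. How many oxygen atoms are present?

1

Scan the SMILES for O atoms (remember two-letter symbols like Cl and Br are single atoms).
Oxygen count: 1.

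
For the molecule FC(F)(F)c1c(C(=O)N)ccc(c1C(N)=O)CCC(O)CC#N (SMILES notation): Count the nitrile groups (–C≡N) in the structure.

The nitrile motif appears at heavy-atom position 22 in the SMILES.
Other groups present: 2 amide, 1 hydroxyl.
Nitrile count: 1.

1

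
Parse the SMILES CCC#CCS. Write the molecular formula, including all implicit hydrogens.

C5H8S

Walk through each heavy atom and fill implicit hydrogens from standard valence (C 4, N 3, O 2, S 2, halogen 1):
  atom 1: C, bond orders sum to 1 (valence 4) → 3 H
  atom 2: C, bond orders sum to 2 (valence 4) → 2 H
  atom 3: C, bond orders sum to 4 (valence 4) → 0 H
  atom 4: C, bond orders sum to 4 (valence 4) → 0 H
  atom 5: C, bond orders sum to 2 (valence 4) → 2 H
  atom 6: S, bond orders sum to 1 (valence 2) → 1 H
Totals → C:5, H:8, S:1.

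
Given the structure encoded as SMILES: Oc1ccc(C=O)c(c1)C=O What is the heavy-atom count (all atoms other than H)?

Every atom symbol written in the SMILES (organic subset) is one heavy atom; implicit H are not written.
Heavy atoms by element → C:8, O:3.
Total: 11.

11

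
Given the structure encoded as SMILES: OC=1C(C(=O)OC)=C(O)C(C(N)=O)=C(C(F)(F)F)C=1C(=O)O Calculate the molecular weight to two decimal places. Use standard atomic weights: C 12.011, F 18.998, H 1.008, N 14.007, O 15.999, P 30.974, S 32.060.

First, the molecular formula is C11H8F3NO7 (counting implicit H from valence).
  C: 11 × 12.011 = 132.121
  F: 3 × 18.998 = 56.994
  H: 8 × 1.008 = 8.064
  N: 1 × 14.007 = 14.007
  O: 7 × 15.999 = 111.993
Sum: 11×12.011 + 3×18.998 + 8×1.008 + 1×14.007 + 7×15.999 = 323.179 → 323.18 g/mol.

323.18 g/mol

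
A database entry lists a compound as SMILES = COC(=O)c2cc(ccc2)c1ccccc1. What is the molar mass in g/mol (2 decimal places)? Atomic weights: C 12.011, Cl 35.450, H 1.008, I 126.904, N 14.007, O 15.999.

212.25 g/mol

First, the molecular formula is C14H12O2 (counting implicit H from valence).
  C: 14 × 12.011 = 168.154
  H: 12 × 1.008 = 12.096
  O: 2 × 15.999 = 31.998
Sum: 14×12.011 + 12×1.008 + 2×15.999 = 212.248 → 212.25 g/mol.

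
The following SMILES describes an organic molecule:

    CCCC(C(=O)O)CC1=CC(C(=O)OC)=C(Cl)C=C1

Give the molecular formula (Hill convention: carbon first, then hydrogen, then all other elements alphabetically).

Walk through each heavy atom and fill implicit hydrogens from standard valence (C 4, N 3, O 2, S 2, halogen 1):
  atom 1: C, bond orders sum to 1 (valence 4) → 3 H
  atom 2: C, bond orders sum to 2 (valence 4) → 2 H
  atom 3: C, bond orders sum to 2 (valence 4) → 2 H
  atom 4: C, bond orders sum to 3 (valence 4) → 1 H
  atom 5: C, bond orders sum to 4 (valence 4) → 0 H
  atom 6: O, bond orders sum to 2 (valence 2) → 0 H
  atom 7: O, bond orders sum to 1 (valence 2) → 1 H
  atom 8: C, bond orders sum to 2 (valence 4) → 2 H
  atom 9: C, bond orders sum to 4 (valence 4) → 0 H
  atom 10: C, bond orders sum to 3 (valence 4) → 1 H
  atom 11: C, bond orders sum to 4 (valence 4) → 0 H
  atom 12: C, bond orders sum to 4 (valence 4) → 0 H
  atom 13: O, bond orders sum to 2 (valence 2) → 0 H
  atom 14: O, bond orders sum to 2 (valence 2) → 0 H
  atom 15: C, bond orders sum to 1 (valence 4) → 3 H
  atom 16: C, bond orders sum to 4 (valence 4) → 0 H
  atom 17: Cl (halogen, monovalent) → 0 H
  atom 18: C, bond orders sum to 3 (valence 4) → 1 H
  atom 19: C, bond orders sum to 3 (valence 4) → 1 H
Totals → C:14, H:17, Cl:1, O:4.
In Hill order: C14H17ClO4.

C14H17ClO4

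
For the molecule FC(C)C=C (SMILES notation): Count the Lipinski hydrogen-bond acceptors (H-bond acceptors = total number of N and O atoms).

0

N atoms: 0; O atoms: 0.
Lipinski HBA = 0 + 0 = 0.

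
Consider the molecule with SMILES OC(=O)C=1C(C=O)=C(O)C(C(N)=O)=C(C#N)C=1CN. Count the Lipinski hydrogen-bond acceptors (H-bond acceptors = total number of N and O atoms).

N atoms: 3; O atoms: 5.
Lipinski HBA = 3 + 5 = 8.

8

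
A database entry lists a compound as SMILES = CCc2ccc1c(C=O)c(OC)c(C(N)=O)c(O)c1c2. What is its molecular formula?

Walk through each heavy atom and fill implicit hydrogens from standard valence (C 4, N 3, O 2, S 2, halogen 1); for lowercase aromatic atoms, an aromatic c carries 1 H when it has two neighbours and 0 H with three, and aromatic n carries 0 H:
  atom 1: C, bond orders sum to 1 (valence 4) → 3 H
  atom 2: C, bond orders sum to 2 (valence 4) → 2 H
  atom 3: aromatic c, 3 neighbours → 0 H
  atom 4: aromatic c, 2 neighbours → 1 H
  atom 5: aromatic c, 2 neighbours → 1 H
  atom 6: aromatic c, 3 neighbours → 0 H
  atom 7: aromatic c, 3 neighbours → 0 H
  atom 8: C, bond orders sum to 3 (valence 4) → 1 H
  atom 9: O, bond orders sum to 2 (valence 2) → 0 H
  atom 10: aromatic c, 3 neighbours → 0 H
  atom 11: O, bond orders sum to 2 (valence 2) → 0 H
  atom 12: C, bond orders sum to 1 (valence 4) → 3 H
  atom 13: aromatic c, 3 neighbours → 0 H
  atom 14: C, bond orders sum to 4 (valence 4) → 0 H
  atom 15: N, bond orders sum to 1 (valence 3) → 2 H
  atom 16: O, bond orders sum to 2 (valence 2) → 0 H
  atom 17: aromatic c, 3 neighbours → 0 H
  atom 18: O, bond orders sum to 1 (valence 2) → 1 H
  atom 19: aromatic c, 3 neighbours → 0 H
  atom 20: aromatic c, 2 neighbours → 1 H
Totals → C:15, H:15, N:1, O:4.

C15H15NO4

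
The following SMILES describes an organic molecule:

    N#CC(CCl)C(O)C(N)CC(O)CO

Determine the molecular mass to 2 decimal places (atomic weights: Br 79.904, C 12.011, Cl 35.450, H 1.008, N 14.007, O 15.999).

222.67 g/mol

First, the molecular formula is C8H15ClN2O3 (counting implicit H from valence).
  C: 8 × 12.011 = 96.088
  Cl: 1 × 35.450 = 35.450
  H: 15 × 1.008 = 15.120
  N: 2 × 14.007 = 28.014
  O: 3 × 15.999 = 47.997
Sum: 8×12.011 + 1×35.450 + 15×1.008 + 2×14.007 + 3×15.999 = 222.669 → 222.67 g/mol.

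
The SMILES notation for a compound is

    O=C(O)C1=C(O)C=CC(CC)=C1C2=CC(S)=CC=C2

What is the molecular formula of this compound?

Walk through each heavy atom and fill implicit hydrogens from standard valence (C 4, N 3, O 2, S 2, halogen 1):
  atom 1: O, bond orders sum to 2 (valence 2) → 0 H
  atom 2: C, bond orders sum to 4 (valence 4) → 0 H
  atom 3: O, bond orders sum to 1 (valence 2) → 1 H
  atom 4: C, bond orders sum to 4 (valence 4) → 0 H
  atom 5: C, bond orders sum to 4 (valence 4) → 0 H
  atom 6: O, bond orders sum to 1 (valence 2) → 1 H
  atom 7: C, bond orders sum to 3 (valence 4) → 1 H
  atom 8: C, bond orders sum to 3 (valence 4) → 1 H
  atom 9: C, bond orders sum to 4 (valence 4) → 0 H
  atom 10: C, bond orders sum to 2 (valence 4) → 2 H
  atom 11: C, bond orders sum to 1 (valence 4) → 3 H
  atom 12: C, bond orders sum to 4 (valence 4) → 0 H
  atom 13: C, bond orders sum to 4 (valence 4) → 0 H
  atom 14: C, bond orders sum to 3 (valence 4) → 1 H
  atom 15: C, bond orders sum to 4 (valence 4) → 0 H
  atom 16: S, bond orders sum to 1 (valence 2) → 1 H
  atom 17: C, bond orders sum to 3 (valence 4) → 1 H
  atom 18: C, bond orders sum to 3 (valence 4) → 1 H
  atom 19: C, bond orders sum to 3 (valence 4) → 1 H
Totals → C:15, H:14, O:3, S:1.
In Hill order: C15H14O3S.

C15H14O3S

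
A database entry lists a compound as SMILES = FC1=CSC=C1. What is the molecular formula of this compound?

C4H3FS

Walk through each heavy atom and fill implicit hydrogens from standard valence (C 4, N 3, O 2, S 2, halogen 1):
  atom 1: F (halogen, monovalent) → 0 H
  atom 2: C, bond orders sum to 4 (valence 4) → 0 H
  atom 3: C, bond orders sum to 3 (valence 4) → 1 H
  atom 4: S, bond orders sum to 2 (valence 2) → 0 H
  atom 5: C, bond orders sum to 3 (valence 4) → 1 H
  atom 6: C, bond orders sum to 3 (valence 4) → 1 H
Totals → C:4, H:3, F:1, S:1.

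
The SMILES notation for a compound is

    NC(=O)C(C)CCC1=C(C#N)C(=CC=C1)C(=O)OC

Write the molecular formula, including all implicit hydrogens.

C14H16N2O3

Walk through each heavy atom and fill implicit hydrogens from standard valence (C 4, N 3, O 2, S 2, halogen 1):
  atom 1: N, bond orders sum to 1 (valence 3) → 2 H
  atom 2: C, bond orders sum to 4 (valence 4) → 0 H
  atom 3: O, bond orders sum to 2 (valence 2) → 0 H
  atom 4: C, bond orders sum to 3 (valence 4) → 1 H
  atom 5: C, bond orders sum to 1 (valence 4) → 3 H
  atom 6: C, bond orders sum to 2 (valence 4) → 2 H
  atom 7: C, bond orders sum to 2 (valence 4) → 2 H
  atom 8: C, bond orders sum to 4 (valence 4) → 0 H
  atom 9: C, bond orders sum to 4 (valence 4) → 0 H
  atom 10: C, bond orders sum to 4 (valence 4) → 0 H
  atom 11: N, bond orders sum to 3 (valence 3) → 0 H
  atom 12: C, bond orders sum to 4 (valence 4) → 0 H
  atom 13: C, bond orders sum to 3 (valence 4) → 1 H
  atom 14: C, bond orders sum to 3 (valence 4) → 1 H
  atom 15: C, bond orders sum to 3 (valence 4) → 1 H
  atom 16: C, bond orders sum to 4 (valence 4) → 0 H
  atom 17: O, bond orders sum to 2 (valence 2) → 0 H
  atom 18: O, bond orders sum to 2 (valence 2) → 0 H
  atom 19: C, bond orders sum to 1 (valence 4) → 3 H
Totals → C:14, H:16, N:2, O:3.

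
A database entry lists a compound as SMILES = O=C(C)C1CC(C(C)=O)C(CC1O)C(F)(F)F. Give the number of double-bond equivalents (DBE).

Molecular formula: C11H15F3O3.
DoU = (2C + 2 + N − H − X) / 2, where X is the halogen count and O/S are ignored.
    = (2·11 + 2 + 0 − 15 − 3) / 2 = 6 / 2 = 3.

3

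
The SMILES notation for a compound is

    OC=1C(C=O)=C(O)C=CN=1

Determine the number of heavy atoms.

10

Every atom symbol written in the SMILES (organic subset) is one heavy atom; implicit H are not written.
Heavy atoms by element → C:6, N:1, O:3.
Total: 10.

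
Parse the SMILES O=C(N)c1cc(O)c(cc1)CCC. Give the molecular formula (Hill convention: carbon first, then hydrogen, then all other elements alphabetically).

Walk through each heavy atom and fill implicit hydrogens from standard valence (C 4, N 3, O 2, S 2, halogen 1); for lowercase aromatic atoms, an aromatic c carries 1 H when it has two neighbours and 0 H with three, and aromatic n carries 0 H:
  atom 1: O, bond orders sum to 2 (valence 2) → 0 H
  atom 2: C, bond orders sum to 4 (valence 4) → 0 H
  atom 3: N, bond orders sum to 1 (valence 3) → 2 H
  atom 4: aromatic c, 3 neighbours → 0 H
  atom 5: aromatic c, 2 neighbours → 1 H
  atom 6: aromatic c, 3 neighbours → 0 H
  atom 7: O, bond orders sum to 1 (valence 2) → 1 H
  atom 8: aromatic c, 3 neighbours → 0 H
  atom 9: aromatic c, 2 neighbours → 1 H
  atom 10: aromatic c, 2 neighbours → 1 H
  atom 11: C, bond orders sum to 2 (valence 4) → 2 H
  atom 12: C, bond orders sum to 2 (valence 4) → 2 H
  atom 13: C, bond orders sum to 1 (valence 4) → 3 H
Totals → C:10, H:13, N:1, O:2.

C10H13NO2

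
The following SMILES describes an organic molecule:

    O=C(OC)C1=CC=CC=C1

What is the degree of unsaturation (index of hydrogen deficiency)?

5

Degree of unsaturation = (number of rings) + (number of π bonds).
Ring closures in the SMILES: 1.
π bonds: 4 double bonds (each 1 DoU) → 4 DoU from unsaturation.
Total DoU = 1 + 4 = 5.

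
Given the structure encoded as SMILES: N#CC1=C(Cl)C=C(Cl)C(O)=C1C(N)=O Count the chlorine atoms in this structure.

2

Scan the SMILES for Cl atoms (remember two-letter symbols like Cl and Br are single atoms).
Chlorine count: 2.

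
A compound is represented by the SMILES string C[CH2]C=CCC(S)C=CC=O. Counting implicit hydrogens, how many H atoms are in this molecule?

Walk through each heavy atom and fill implicit hydrogens from standard valence (C 4, N 3, O 2, S 2, halogen 1):
  atom 1: C, bond orders sum to 1 (valence 4) → 3 H
  atom 2: C with explicit H count 2
  atom 3: C, bond orders sum to 3 (valence 4) → 1 H
  atom 4: C, bond orders sum to 3 (valence 4) → 1 H
  atom 5: C, bond orders sum to 2 (valence 4) → 2 H
  atom 6: C, bond orders sum to 3 (valence 4) → 1 H
  atom 7: S, bond orders sum to 1 (valence 2) → 1 H
  atom 8: C, bond orders sum to 3 (valence 4) → 1 H
  atom 9: C, bond orders sum to 3 (valence 4) → 1 H
  atom 10: C, bond orders sum to 3 (valence 4) → 1 H
  atom 11: O, bond orders sum to 2 (valence 2) → 0 H
Total hydrogens: 14.

14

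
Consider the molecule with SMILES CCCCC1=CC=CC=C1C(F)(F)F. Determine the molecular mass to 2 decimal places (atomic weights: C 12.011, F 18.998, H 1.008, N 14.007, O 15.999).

First, the molecular formula is C11H13F3 (counting implicit H from valence).
  C: 11 × 12.011 = 132.121
  F: 3 × 18.998 = 56.994
  H: 13 × 1.008 = 13.104
Sum: 11×12.011 + 3×18.998 + 13×1.008 = 202.219 → 202.22 g/mol.

202.22 g/mol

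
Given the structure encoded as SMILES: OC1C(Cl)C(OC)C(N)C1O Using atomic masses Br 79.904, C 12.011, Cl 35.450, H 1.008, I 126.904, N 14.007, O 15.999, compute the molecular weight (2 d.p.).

First, the molecular formula is C6H12ClNO3 (counting implicit H from valence).
  C: 6 × 12.011 = 72.066
  Cl: 1 × 35.450 = 35.450
  H: 12 × 1.008 = 12.096
  N: 1 × 14.007 = 14.007
  O: 3 × 15.999 = 47.997
Sum: 6×12.011 + 1×35.450 + 12×1.008 + 1×14.007 + 3×15.999 = 181.616 → 181.62 g/mol.

181.62 g/mol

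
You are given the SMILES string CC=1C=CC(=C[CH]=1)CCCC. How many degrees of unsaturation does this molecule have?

4

Degree of unsaturation = (number of rings) + (number of π bonds).
Ring closures in the SMILES: 1.
π bonds: 3 double bonds (each 1 DoU) → 3 DoU from unsaturation.
Total DoU = 1 + 3 = 4.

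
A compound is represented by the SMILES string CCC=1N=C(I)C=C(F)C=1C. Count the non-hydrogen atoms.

Every atom symbol written in the SMILES (organic subset) is one heavy atom; implicit H are not written.
Heavy atoms by element → C:8, F:1, I:1, N:1.
Total: 11.

11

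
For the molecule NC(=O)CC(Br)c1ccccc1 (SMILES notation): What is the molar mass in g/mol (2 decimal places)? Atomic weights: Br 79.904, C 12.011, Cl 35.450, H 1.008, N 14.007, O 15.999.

228.09 g/mol

First, the molecular formula is C9H10BrNO (counting implicit H from valence).
  Br: 1 × 79.904 = 79.904
  C: 9 × 12.011 = 108.099
  H: 10 × 1.008 = 10.080
  N: 1 × 14.007 = 14.007
  O: 1 × 15.999 = 15.999
Sum: 1×79.904 + 9×12.011 + 10×1.008 + 1×14.007 + 1×15.999 = 228.089 → 228.09 g/mol.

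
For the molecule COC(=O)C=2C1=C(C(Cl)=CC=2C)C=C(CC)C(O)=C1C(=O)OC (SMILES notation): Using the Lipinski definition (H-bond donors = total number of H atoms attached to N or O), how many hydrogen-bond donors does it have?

Donors: find every N or O and count the H atoms it carries.
  atom 2 (O): bond orders sum to 2 → 0 H
  atom 4 (O): bond orders sum to 2 → 0 H
  atom 18 (O): bond orders sum to 1 → 1 H
  atom 21 (O): bond orders sum to 2 → 0 H
  atom 22 (O): bond orders sum to 2 → 0 H
Lipinski HBD = 1.

1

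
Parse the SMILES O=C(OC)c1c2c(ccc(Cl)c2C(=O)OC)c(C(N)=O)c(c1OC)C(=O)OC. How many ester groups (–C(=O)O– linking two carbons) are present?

The ester motif appears at heavy-atom positions 2, 13, 25 in the SMILES.
Other groups present: 1 amide, 1 ether.
Ester count: 3.

3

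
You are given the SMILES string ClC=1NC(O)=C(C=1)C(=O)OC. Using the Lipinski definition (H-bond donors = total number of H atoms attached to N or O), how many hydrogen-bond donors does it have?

2

Donors: find every N or O and count the H atoms it carries.
  atom 3 (N): bond orders sum to 2 → 1 H
  atom 5 (O): bond orders sum to 1 → 1 H
  atom 9 (O): bond orders sum to 2 → 0 H
  atom 10 (O): bond orders sum to 2 → 0 H
Lipinski HBD = 2.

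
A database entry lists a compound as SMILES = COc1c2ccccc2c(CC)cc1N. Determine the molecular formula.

C13H15NO

Walk through each heavy atom and fill implicit hydrogens from standard valence (C 4, N 3, O 2, S 2, halogen 1); for lowercase aromatic atoms, an aromatic c carries 1 H when it has two neighbours and 0 H with three, and aromatic n carries 0 H:
  atom 1: C, bond orders sum to 1 (valence 4) → 3 H
  atom 2: O, bond orders sum to 2 (valence 2) → 0 H
  atom 3: aromatic c, 3 neighbours → 0 H
  atom 4: aromatic c, 3 neighbours → 0 H
  atom 5: aromatic c, 2 neighbours → 1 H
  atom 6: aromatic c, 2 neighbours → 1 H
  atom 7: aromatic c, 2 neighbours → 1 H
  atom 8: aromatic c, 2 neighbours → 1 H
  atom 9: aromatic c, 3 neighbours → 0 H
  atom 10: aromatic c, 3 neighbours → 0 H
  atom 11: C, bond orders sum to 2 (valence 4) → 2 H
  atom 12: C, bond orders sum to 1 (valence 4) → 3 H
  atom 13: aromatic c, 2 neighbours → 1 H
  atom 14: aromatic c, 3 neighbours → 0 H
  atom 15: N, bond orders sum to 1 (valence 3) → 2 H
Totals → C:13, H:15, N:1, O:1.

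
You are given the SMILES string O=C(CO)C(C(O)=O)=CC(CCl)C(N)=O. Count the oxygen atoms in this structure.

5

Scan the SMILES for O atoms (remember two-letter symbols like Cl and Br are single atoms).
Oxygen count: 5.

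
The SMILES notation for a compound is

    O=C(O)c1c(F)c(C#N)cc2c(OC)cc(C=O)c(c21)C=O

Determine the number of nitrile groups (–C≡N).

1

The nitrile motif appears at heavy-atom position 8 in the SMILES.
Other groups present: 2 aldehyde, 1 carboxylic acid, 1 ether.
Nitrile count: 1.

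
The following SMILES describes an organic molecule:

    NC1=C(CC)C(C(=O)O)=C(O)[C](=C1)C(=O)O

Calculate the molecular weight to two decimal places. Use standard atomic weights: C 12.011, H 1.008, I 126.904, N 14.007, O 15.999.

225.20 g/mol

First, the molecular formula is C10H11NO5 (counting implicit H from valence).
  C: 10 × 12.011 = 120.110
  H: 11 × 1.008 = 11.088
  N: 1 × 14.007 = 14.007
  O: 5 × 15.999 = 79.995
Sum: 10×12.011 + 11×1.008 + 1×14.007 + 5×15.999 = 225.200 → 225.20 g/mol.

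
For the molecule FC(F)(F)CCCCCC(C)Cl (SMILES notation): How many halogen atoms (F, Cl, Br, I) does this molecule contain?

4

Halogen atoms appear at heavy-atom positions 1, 3, 4, 12 (1×Cl, 3×F).
Halogen count: 4.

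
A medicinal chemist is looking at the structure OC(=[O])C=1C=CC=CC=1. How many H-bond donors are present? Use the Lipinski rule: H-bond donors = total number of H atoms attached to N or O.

Donors: find every N or O and count the H atoms it carries.
  atom 1 (O): bond orders sum to 1 → 1 H
  atom 3 (O): bond orders sum to 2 → 0 H
Lipinski HBD = 1.

1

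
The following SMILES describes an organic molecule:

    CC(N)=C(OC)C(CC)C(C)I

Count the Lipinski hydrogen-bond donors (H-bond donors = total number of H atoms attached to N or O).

Donors: find every N or O and count the H atoms it carries.
  atom 3 (N): bond orders sum to 1 → 2 H
  atom 5 (O): bond orders sum to 2 → 0 H
Lipinski HBD = 2.

2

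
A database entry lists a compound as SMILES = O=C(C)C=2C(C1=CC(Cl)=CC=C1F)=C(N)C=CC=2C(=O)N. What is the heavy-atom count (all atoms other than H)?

21

Every atom symbol written in the SMILES (organic subset) is one heavy atom; implicit H are not written.
Heavy atoms by element → C:15, Cl:1, F:1, N:2, O:2.
Total: 21.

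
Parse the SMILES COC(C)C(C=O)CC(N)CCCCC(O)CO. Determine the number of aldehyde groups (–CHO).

1

The aldehyde motif appears at heavy-atom position 6 in the SMILES.
Other groups present: 1 ether, 2 hydroxyl, 1 primary amine.
Aldehyde count: 1.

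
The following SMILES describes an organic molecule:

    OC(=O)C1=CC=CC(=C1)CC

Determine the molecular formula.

Walk through each heavy atom and fill implicit hydrogens from standard valence (C 4, N 3, O 2, S 2, halogen 1):
  atom 1: O, bond orders sum to 1 (valence 2) → 1 H
  atom 2: C, bond orders sum to 4 (valence 4) → 0 H
  atom 3: O, bond orders sum to 2 (valence 2) → 0 H
  atom 4: C, bond orders sum to 4 (valence 4) → 0 H
  atom 5: C, bond orders sum to 3 (valence 4) → 1 H
  atom 6: C, bond orders sum to 3 (valence 4) → 1 H
  atom 7: C, bond orders sum to 3 (valence 4) → 1 H
  atom 8: C, bond orders sum to 4 (valence 4) → 0 H
  atom 9: C, bond orders sum to 3 (valence 4) → 1 H
  atom 10: C, bond orders sum to 2 (valence 4) → 2 H
  atom 11: C, bond orders sum to 1 (valence 4) → 3 H
Totals → C:9, H:10, O:2.

C9H10O2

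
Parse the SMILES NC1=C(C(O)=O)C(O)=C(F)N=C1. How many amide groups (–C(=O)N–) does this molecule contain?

Scan the SMILES for the amide motif — none present.
Groups that are present: 1 carboxylic acid, 1 hydroxyl, 1 primary amine.

0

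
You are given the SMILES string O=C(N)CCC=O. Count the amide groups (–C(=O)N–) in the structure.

The amide motif appears at heavy-atom position 2 in the SMILES.
Other groups present: 1 aldehyde.
Amide count: 1.

1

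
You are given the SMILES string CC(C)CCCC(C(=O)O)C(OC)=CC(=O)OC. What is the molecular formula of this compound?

C13H22O5

Walk through each heavy atom and fill implicit hydrogens from standard valence (C 4, N 3, O 2, S 2, halogen 1):
  atom 1: C, bond orders sum to 1 (valence 4) → 3 H
  atom 2: C, bond orders sum to 3 (valence 4) → 1 H
  atom 3: C, bond orders sum to 1 (valence 4) → 3 H
  atom 4: C, bond orders sum to 2 (valence 4) → 2 H
  atom 5: C, bond orders sum to 2 (valence 4) → 2 H
  atom 6: C, bond orders sum to 2 (valence 4) → 2 H
  atom 7: C, bond orders sum to 3 (valence 4) → 1 H
  atom 8: C, bond orders sum to 4 (valence 4) → 0 H
  atom 9: O, bond orders sum to 2 (valence 2) → 0 H
  atom 10: O, bond orders sum to 1 (valence 2) → 1 H
  atom 11: C, bond orders sum to 4 (valence 4) → 0 H
  atom 12: O, bond orders sum to 2 (valence 2) → 0 H
  atom 13: C, bond orders sum to 1 (valence 4) → 3 H
  atom 14: C, bond orders sum to 3 (valence 4) → 1 H
  atom 15: C, bond orders sum to 4 (valence 4) → 0 H
  atom 16: O, bond orders sum to 2 (valence 2) → 0 H
  atom 17: O, bond orders sum to 2 (valence 2) → 0 H
  atom 18: C, bond orders sum to 1 (valence 4) → 3 H
Totals → C:13, H:22, O:5.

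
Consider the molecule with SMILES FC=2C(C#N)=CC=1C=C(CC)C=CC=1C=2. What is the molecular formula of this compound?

C13H10FN

Walk through each heavy atom and fill implicit hydrogens from standard valence (C 4, N 3, O 2, S 2, halogen 1):
  atom 1: F (halogen, monovalent) → 0 H
  atom 2: C, bond orders sum to 4 (valence 4) → 0 H
  atom 3: C, bond orders sum to 4 (valence 4) → 0 H
  atom 4: C, bond orders sum to 4 (valence 4) → 0 H
  atom 5: N, bond orders sum to 3 (valence 3) → 0 H
  atom 6: C, bond orders sum to 3 (valence 4) → 1 H
  atom 7: C, bond orders sum to 4 (valence 4) → 0 H
  atom 8: C, bond orders sum to 3 (valence 4) → 1 H
  atom 9: C, bond orders sum to 4 (valence 4) → 0 H
  atom 10: C, bond orders sum to 2 (valence 4) → 2 H
  atom 11: C, bond orders sum to 1 (valence 4) → 3 H
  atom 12: C, bond orders sum to 3 (valence 4) → 1 H
  atom 13: C, bond orders sum to 3 (valence 4) → 1 H
  atom 14: C, bond orders sum to 4 (valence 4) → 0 H
  atom 15: C, bond orders sum to 3 (valence 4) → 1 H
Totals → C:13, H:10, F:1, N:1.
In Hill order: C13H10FN.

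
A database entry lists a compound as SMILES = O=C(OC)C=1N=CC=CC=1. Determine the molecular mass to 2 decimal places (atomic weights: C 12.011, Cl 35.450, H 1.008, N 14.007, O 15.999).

137.14 g/mol

First, the molecular formula is C7H7NO2 (counting implicit H from valence).
  C: 7 × 12.011 = 84.077
  H: 7 × 1.008 = 7.056
  N: 1 × 14.007 = 14.007
  O: 2 × 15.999 = 31.998
Sum: 7×12.011 + 7×1.008 + 1×14.007 + 2×15.999 = 137.138 → 137.14 g/mol.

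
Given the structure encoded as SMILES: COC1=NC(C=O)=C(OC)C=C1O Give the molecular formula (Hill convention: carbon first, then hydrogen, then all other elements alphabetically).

Walk through each heavy atom and fill implicit hydrogens from standard valence (C 4, N 3, O 2, S 2, halogen 1):
  atom 1: C, bond orders sum to 1 (valence 4) → 3 H
  atom 2: O, bond orders sum to 2 (valence 2) → 0 H
  atom 3: C, bond orders sum to 4 (valence 4) → 0 H
  atom 4: N, bond orders sum to 3 (valence 3) → 0 H
  atom 5: C, bond orders sum to 4 (valence 4) → 0 H
  atom 6: C, bond orders sum to 3 (valence 4) → 1 H
  atom 7: O, bond orders sum to 2 (valence 2) → 0 H
  atom 8: C, bond orders sum to 4 (valence 4) → 0 H
  atom 9: O, bond orders sum to 2 (valence 2) → 0 H
  atom 10: C, bond orders sum to 1 (valence 4) → 3 H
  atom 11: C, bond orders sum to 3 (valence 4) → 1 H
  atom 12: C, bond orders sum to 4 (valence 4) → 0 H
  atom 13: O, bond orders sum to 1 (valence 2) → 1 H
Totals → C:8, H:9, N:1, O:4.
In Hill order: C8H9NO4.

C8H9NO4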